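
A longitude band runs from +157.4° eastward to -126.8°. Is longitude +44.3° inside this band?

Band width going east from +157.4° to -126.8°: ((-126.8 − 157.4) mod 360) = 75.8°.
Offset of +44.3° east of the west edge: ((44.3 − 157.4) mod 360) = 246.9°.
246.9° > 75.8° ⇒ outside.

No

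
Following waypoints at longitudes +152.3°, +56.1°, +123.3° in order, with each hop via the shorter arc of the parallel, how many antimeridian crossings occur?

Leg 1: +152.3° → +56.1°, shortest Δλ = -96.2° (west) — does not cross 180°.
Leg 2: +56.1° → +123.3°, shortest Δλ = 67.2° (east) — does not cross 180°.
Total crossings: 0.

0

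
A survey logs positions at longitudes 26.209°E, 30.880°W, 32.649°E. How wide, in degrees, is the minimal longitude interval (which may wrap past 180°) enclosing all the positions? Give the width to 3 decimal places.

63.529°

Sort the longitudes: -30.880°, +26.209°, +32.649°.
Eastward gaps between consecutive values (wrapping around): 57.089°, 6.440°, 296.471°.
Largest gap = 296.471° ⇒ minimal covering band is its complement: 360° − 296.471° = 63.529°.
Band runs from -30.880° eastward to +32.649°.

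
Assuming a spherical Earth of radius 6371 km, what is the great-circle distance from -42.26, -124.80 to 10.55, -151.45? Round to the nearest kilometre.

6470 km

Δλ = -151.45 − -124.80 = -26.65°.
Δφ = 10.55 − -42.26 = 52.81°.
a = sin²(Δφ/2) + cos φ₁ · cos φ₂ · sin²(Δλ/2) = 0.236418.
c = 2·atan2(√a, √(1−a)) = 1.01554 rad → d = 6371·c ≈ 6469.99 km.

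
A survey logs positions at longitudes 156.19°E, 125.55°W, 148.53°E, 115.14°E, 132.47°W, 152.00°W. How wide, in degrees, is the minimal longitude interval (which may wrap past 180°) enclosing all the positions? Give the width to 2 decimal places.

119.31°

Sort the longitudes: -152.00°, -132.47°, -125.55°, +115.14°, +148.53°, +156.19°.
Eastward gaps between consecutive values (wrapping around): 19.53°, 6.92°, 240.69°, 33.39°, 7.66°, 51.81°.
Largest gap = 240.69° ⇒ minimal covering band is its complement: 360° − 240.69° = 119.31°.
Band runs from +115.14° eastward to -125.55°, crossing the antimeridian.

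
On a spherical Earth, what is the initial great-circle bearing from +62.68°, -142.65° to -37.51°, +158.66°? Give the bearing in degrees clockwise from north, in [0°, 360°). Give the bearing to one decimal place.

226.4°

Δλ = 158.66 − -142.65 = 301.31°; wrapped into (−180°, 180°]: -58.69°.
θ = atan2( sin Δλ · cos φ₂ , cos φ₁ · sin φ₂ − sin φ₁ · cos φ₂ · cos Δλ )
  = atan2(-0.67773, -0.64571) = -133.614° → normalised to [0°, 360°): 226.386°.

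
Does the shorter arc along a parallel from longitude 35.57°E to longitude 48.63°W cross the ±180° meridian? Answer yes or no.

No

Signed shortest Δλ = ((-48.63 − 35.57 + 180) mod 360) − 180 = -84.2°.
Going west by 84.2° from +35.57° reaches -48.63° without touching 180°.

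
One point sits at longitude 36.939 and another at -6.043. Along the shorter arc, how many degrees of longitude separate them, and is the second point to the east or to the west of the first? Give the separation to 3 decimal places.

Raw difference: -6.043 − 36.939 = -42.982°.
Normalise into (−180°, 180°]: -42.982° stays -42.982°.
Negative ⇒ the second point lies to the west; separation 42.982°.

42.982° west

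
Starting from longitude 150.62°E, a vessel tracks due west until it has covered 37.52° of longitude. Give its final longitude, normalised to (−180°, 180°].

Start at +150.62°; shift −37.52° → +113.10°.
+113.10° already lies in (−180°, 180°].

113.10°E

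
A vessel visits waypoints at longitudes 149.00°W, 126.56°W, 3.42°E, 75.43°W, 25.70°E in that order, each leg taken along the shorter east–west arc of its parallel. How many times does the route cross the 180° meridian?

0

Leg 1: -149.00° → -126.56°, shortest Δλ = 22.44° (east) — does not cross 180°.
Leg 2: -126.56° → +3.42°, shortest Δλ = 129.98° (east) — does not cross 180°.
Leg 3: +3.42° → -75.43°, shortest Δλ = -78.85° (west) — does not cross 180°.
Leg 4: -75.43° → +25.70°, shortest Δλ = 101.13° (east) — does not cross 180°.
Total crossings: 0.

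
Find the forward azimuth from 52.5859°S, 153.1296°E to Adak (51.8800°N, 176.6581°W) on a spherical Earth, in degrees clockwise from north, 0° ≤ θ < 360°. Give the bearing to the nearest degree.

19°

Δλ = -176.6581 − 153.1296 = -329.7877°; wrapped into (−180°, 180°]: 30.2123°.
θ = atan2( sin Δλ · cos φ₂ , cos φ₁ · sin φ₂ − sin φ₁ · cos φ₂ · cos Δλ )
  = atan2(0.31063, 0.90170) = 19.009° → normalised to [0°, 360°): 19.009°.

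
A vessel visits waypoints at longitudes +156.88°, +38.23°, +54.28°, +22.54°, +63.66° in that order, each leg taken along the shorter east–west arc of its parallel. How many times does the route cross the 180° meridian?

0

Leg 1: +156.88° → +38.23°, shortest Δλ = -118.65° (west) — does not cross 180°.
Leg 2: +38.23° → +54.28°, shortest Δλ = 16.05° (east) — does not cross 180°.
Leg 3: +54.28° → +22.54°, shortest Δλ = -31.74° (west) — does not cross 180°.
Leg 4: +22.54° → +63.66°, shortest Δλ = 41.12° (east) — does not cross 180°.
Total crossings: 0.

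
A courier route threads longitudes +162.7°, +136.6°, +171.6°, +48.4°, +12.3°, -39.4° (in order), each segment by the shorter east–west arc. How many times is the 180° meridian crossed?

0

Leg 1: +162.7° → +136.6°, shortest Δλ = -26.1° (west) — does not cross 180°.
Leg 2: +136.6° → +171.6°, shortest Δλ = 35.0° (east) — does not cross 180°.
Leg 3: +171.6° → +48.4°, shortest Δλ = -123.2° (west) — does not cross 180°.
Leg 4: +48.4° → +12.3°, shortest Δλ = -36.1° (west) — does not cross 180°.
Leg 5: +12.3° → -39.4°, shortest Δλ = -51.7° (west) — does not cross 180°.
Total crossings: 0.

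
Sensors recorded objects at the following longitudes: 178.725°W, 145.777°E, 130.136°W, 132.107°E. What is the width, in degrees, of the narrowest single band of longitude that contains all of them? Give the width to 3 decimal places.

Sort the longitudes: -178.725°, -130.136°, +132.107°, +145.777°.
Eastward gaps between consecutive values (wrapping around): 48.589°, 262.243°, 13.670°, 35.498°.
Largest gap = 262.243° ⇒ minimal covering band is its complement: 360° − 262.243° = 97.757°.
Band runs from +132.107° eastward to -130.136°, crossing the antimeridian.

97.757°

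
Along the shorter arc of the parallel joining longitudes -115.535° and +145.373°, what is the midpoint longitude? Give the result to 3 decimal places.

-165.081°

Signed shortest Δλ from -115.535° to +145.373° is -99.092°.
Midpoint longitude = -115.535° + (-99.092°)/2 = -115.535° − 49.546° = -165.081°.
(The naïve average (-115.535 + +145.373)/2 = 14.919° is on the wrong side of the globe.)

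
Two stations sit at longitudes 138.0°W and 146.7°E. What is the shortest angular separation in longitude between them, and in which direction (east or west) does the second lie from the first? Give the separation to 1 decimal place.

Raw difference: 146.7 − -138.0 = 284.7°.
Normalise into (−180°, 180°]: 284.7° − 360° = -75.3°.
Negative ⇒ the second point lies to the west; separation 75.3°.

75.3° west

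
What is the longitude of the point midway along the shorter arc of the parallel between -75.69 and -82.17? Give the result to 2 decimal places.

Signed shortest Δλ from -75.69° to -82.17° is -6.48°.
Midpoint longitude = -75.69° + (-6.48°)/2 = -75.69° − 3.24° = -78.93°.

-78.93°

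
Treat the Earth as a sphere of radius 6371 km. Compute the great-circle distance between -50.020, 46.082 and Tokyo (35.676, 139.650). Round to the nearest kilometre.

Δλ = 139.650 − 46.082 = 93.568°.
Δφ = 35.676 − -50.020 = 85.696°.
a = sin²(Δφ/2) + cos φ₁ · cos φ₂ · sin²(Δλ/2) = 0.739685.
c = 2·atan2(√a, √(1−a)) = 2.07073 rad → d = 6371·c ≈ 13192.64 km.

13193 km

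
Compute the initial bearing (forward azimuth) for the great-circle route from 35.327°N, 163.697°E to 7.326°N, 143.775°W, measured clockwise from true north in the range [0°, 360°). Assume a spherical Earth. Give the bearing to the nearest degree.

107°

Δλ = -143.775 − 163.697 = -307.472°; wrapped into (−180°, 180°]: 52.528°.
θ = atan2( sin Δλ · cos φ₂ , cos φ₁ · sin φ₂ − sin φ₁ · cos φ₂ · cos Δλ )
  = atan2(0.78717, -0.24488) = 107.280° → normalised to [0°, 360°): 107.280°.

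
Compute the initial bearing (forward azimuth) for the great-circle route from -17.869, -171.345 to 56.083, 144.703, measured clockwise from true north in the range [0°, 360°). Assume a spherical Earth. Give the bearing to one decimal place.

Δλ = 144.703 − -171.345 = 316.048°; wrapped into (−180°, 180°]: -43.952°.
θ = atan2( sin Δλ · cos φ₂ , cos φ₁ · sin φ₂ − sin φ₁ · cos φ₂ · cos Δλ )
  = atan2(-0.38728, 0.91308) = -22.984° → normalised to [0°, 360°): 337.016°.

337.0°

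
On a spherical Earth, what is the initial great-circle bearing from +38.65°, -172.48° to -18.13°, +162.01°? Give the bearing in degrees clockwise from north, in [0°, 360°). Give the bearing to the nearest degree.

Δλ = 162.01 − -172.48 = 334.49°; wrapped into (−180°, 180°]: -25.51°.
θ = atan2( sin Δλ · cos φ₂ , cos φ₁ · sin φ₂ − sin φ₁ · cos φ₂ · cos Δλ )
  = atan2(-0.40929, -0.77871) = -152.274° → normalised to [0°, 360°): 207.726°.

208°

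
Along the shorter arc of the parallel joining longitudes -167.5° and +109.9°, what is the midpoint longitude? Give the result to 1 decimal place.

Signed shortest Δλ from -167.5° to +109.9° is -82.6°.
Midpoint longitude = -167.5° + (-82.6°)/2 = -167.5° − 41.3° = -208.8°.
Normalise into (−180°, 180°]: +151.2°.
(The naïve average (-167.5 + +109.9)/2 = -28.8° is on the wrong side of the globe.)

+151.2°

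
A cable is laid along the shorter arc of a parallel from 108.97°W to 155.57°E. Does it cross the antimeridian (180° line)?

Naïve |155.57 − -108.97| = 264.54° > 180°, so the shorter arc goes the other way round — across 180°.
Signed shortest Δλ = ((155.57 − -108.97 + 180) mod 360) − 180 = -95.46°.
Going west by 95.46° from -108.97° passes through 180° before reaching +155.57°.

Yes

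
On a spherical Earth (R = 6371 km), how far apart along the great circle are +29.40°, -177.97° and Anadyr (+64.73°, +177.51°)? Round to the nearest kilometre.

3941 km

Δλ = 177.51 − -177.97 = 355.48°; wrapped into (−180°, 180°]: -4.52°.
Δφ = 64.73 − 29.40 = 35.33°.
a = sin²(Δφ/2) + cos φ₁ · cos φ₂ · sin²(Δλ/2) = 0.092661.
c = 2·atan2(√a, √(1−a)) = 0.61862 rad → d = 6371·c ≈ 3941.24 km.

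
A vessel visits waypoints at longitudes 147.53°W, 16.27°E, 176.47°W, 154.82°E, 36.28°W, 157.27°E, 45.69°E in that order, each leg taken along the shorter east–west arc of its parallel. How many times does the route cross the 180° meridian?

4

Leg 1: -147.53° → +16.27°, shortest Δλ = 163.8° (east) — does not cross 180°.
Leg 2: +16.27° → -176.47°, shortest Δλ = 167.26° (east) — crosses 180°.
Leg 3: -176.47° → +154.82°, shortest Δλ = -28.71° (west) — crosses 180°.
Leg 4: +154.82° → -36.28°, shortest Δλ = 168.9° (east) — crosses 180°.
Leg 5: -36.28° → +157.27°, shortest Δλ = -166.45° (west) — crosses 180°.
Leg 6: +157.27° → +45.69°, shortest Δλ = -111.58° (west) — does not cross 180°.
Total crossings: 4.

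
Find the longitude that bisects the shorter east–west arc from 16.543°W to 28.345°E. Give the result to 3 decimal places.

Signed shortest Δλ from -16.543° to +28.345° is +44.888°.
Midpoint longitude = -16.543° + (+44.888°)/2 = -16.543° + 22.444° = +5.901°.

5.901°E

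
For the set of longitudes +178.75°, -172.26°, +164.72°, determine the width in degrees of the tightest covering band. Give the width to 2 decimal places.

23.02°

Sort the longitudes: -172.26°, +164.72°, +178.75°.
Eastward gaps between consecutive values (wrapping around): 336.98°, 14.03°, 8.99°.
Largest gap = 336.98° ⇒ minimal covering band is its complement: 360° − 336.98° = 23.02°.
Band runs from +164.72° eastward to -172.26°, crossing the antimeridian.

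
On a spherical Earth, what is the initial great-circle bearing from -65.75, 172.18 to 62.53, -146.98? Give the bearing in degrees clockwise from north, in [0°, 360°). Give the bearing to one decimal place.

23.8°

Δλ = -146.98 − 172.18 = -319.16°; wrapped into (−180°, 180°]: 40.84°.
θ = atan2( sin Δλ · cos φ₂ , cos φ₁ · sin φ₂ − sin φ₁ · cos φ₂ · cos Δλ )
  = atan2(0.30166, 0.68260) = 23.842° → normalised to [0°, 360°): 23.842°.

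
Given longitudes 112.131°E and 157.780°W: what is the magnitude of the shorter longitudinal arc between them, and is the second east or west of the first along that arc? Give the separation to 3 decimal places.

Raw difference: -157.780 − 112.131 = -269.911°.
Normalise into (−180°, 180°]: -269.911° + 360° = 90.089°.
Positive ⇒ the second point lies to the east; separation 90.089°.

90.089° east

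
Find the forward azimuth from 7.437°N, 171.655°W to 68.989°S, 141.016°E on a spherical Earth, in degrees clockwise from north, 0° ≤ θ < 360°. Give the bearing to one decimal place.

Δλ = 141.016 − -171.655 = 312.671°; wrapped into (−180°, 180°]: -47.329°.
θ = atan2( sin Δλ · cos φ₂ , cos φ₁ · sin φ₂ − sin φ₁ · cos φ₂ · cos Δλ )
  = atan2(-0.26362, -0.95711) = -164.600° → normalised to [0°, 360°): 195.400°.

195.4°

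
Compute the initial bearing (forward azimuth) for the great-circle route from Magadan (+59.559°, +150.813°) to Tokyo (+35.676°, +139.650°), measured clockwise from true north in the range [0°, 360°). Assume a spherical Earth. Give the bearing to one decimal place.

201.9°

Δλ = 139.650 − 150.813 = -11.163°.
θ = atan2( sin Δλ · cos φ₂ , cos φ₁ · sin φ₂ − sin φ₁ · cos φ₂ · cos Δλ )
  = atan2(-0.15727, -0.39162) = -158.121° → normalised to [0°, 360°): 201.879°.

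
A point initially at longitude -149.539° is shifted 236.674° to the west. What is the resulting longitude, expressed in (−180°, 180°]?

Start at -149.539°; shift −236.674° → -386.213°.
-386.213° lies outside (−180°, 180°]; add 360° → -26.213°.

-26.213°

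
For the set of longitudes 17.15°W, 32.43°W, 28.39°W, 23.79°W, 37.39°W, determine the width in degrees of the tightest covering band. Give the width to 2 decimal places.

20.24°

Sort the longitudes: -37.39°, -32.43°, -28.39°, -23.79°, -17.15°.
Eastward gaps between consecutive values (wrapping around): 4.96°, 4.04°, 4.60°, 6.64°, 339.76°.
Largest gap = 339.76° ⇒ minimal covering band is its complement: 360° − 339.76° = 20.24°.
Band runs from -37.39° eastward to -17.15°.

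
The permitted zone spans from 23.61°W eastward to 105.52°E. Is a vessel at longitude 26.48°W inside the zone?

No

Band width going east from -23.61° to +105.52°: ((105.52 − -23.61) mod 360) = 129.13°.
Offset of -26.48° east of the west edge: ((-26.48 − -23.61) mod 360) = 357.13°.
357.13° > 129.13° ⇒ outside.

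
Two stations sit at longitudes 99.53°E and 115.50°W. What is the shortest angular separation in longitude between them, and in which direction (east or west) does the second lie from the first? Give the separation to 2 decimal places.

144.97° east

Raw difference: -115.50 − 99.53 = -215.03°.
Normalise into (−180°, 180°]: -215.03° + 360° = 144.97°.
Positive ⇒ the second point lies to the east; separation 144.97°.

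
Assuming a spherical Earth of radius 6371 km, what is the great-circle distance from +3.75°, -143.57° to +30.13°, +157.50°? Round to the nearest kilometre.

6831 km

Δλ = 157.50 − -143.57 = 301.07°; wrapped into (−180°, 180°]: -58.93°.
Δφ = 30.13 − 3.75 = 26.38°.
a = sin²(Δφ/2) + cos φ₁ · cos φ₂ · sin²(Δλ/2) = 0.260885.
c = 2·atan2(√a, √(1−a)) = 1.07216 rad → d = 6371·c ≈ 6830.72 km.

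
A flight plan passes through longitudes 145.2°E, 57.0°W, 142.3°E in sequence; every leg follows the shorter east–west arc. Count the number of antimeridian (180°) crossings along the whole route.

Leg 1: +145.2° → -57.0°, shortest Δλ = 157.8° (east) — crosses 180°.
Leg 2: -57.0° → +142.3°, shortest Δλ = -160.7° (west) — crosses 180°.
Total crossings: 2.

2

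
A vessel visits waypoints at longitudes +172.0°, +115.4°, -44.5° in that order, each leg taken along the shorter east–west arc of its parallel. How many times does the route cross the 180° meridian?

0

Leg 1: +172.0° → +115.4°, shortest Δλ = -56.6° (west) — does not cross 180°.
Leg 2: +115.4° → -44.5°, shortest Δλ = -159.9° (west) — does not cross 180°.
Total crossings: 0.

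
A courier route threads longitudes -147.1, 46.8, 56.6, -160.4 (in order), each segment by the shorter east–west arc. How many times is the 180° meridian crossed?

2

Leg 1: -147.1° → +46.8°, shortest Δλ = -166.1° (west) — crosses 180°.
Leg 2: +46.8° → +56.6°, shortest Δλ = 9.8° (east) — does not cross 180°.
Leg 3: +56.6° → -160.4°, shortest Δλ = 143.0° (east) — crosses 180°.
Total crossings: 2.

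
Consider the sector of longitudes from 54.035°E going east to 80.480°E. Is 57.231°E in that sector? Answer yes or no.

Yes

Band width going east from +54.035° to +80.480°: ((80.480 − 54.035) mod 360) = 26.445°.
Offset of +57.231° east of the west edge: ((57.231 − 54.035) mod 360) = 3.196°.
3.196° ≤ 26.445° ⇒ inside.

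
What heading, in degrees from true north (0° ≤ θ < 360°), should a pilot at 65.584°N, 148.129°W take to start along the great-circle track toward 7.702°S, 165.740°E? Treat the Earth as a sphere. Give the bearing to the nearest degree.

226°

Δλ = 165.740 − -148.129 = 313.869°; wrapped into (−180°, 180°]: -46.131°.
θ = atan2( sin Δλ · cos φ₂ , cos φ₁ · sin φ₂ − sin φ₁ · cos φ₂ · cos Δλ )
  = atan2(-0.71442, -0.68074) = -133.617° → normalised to [0°, 360°): 226.383°.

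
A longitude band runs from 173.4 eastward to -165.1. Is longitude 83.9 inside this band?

Band width going east from +173.4° to -165.1°: ((-165.1 − 173.4) mod 360) = 21.5°.
Offset of +83.9° east of the west edge: ((83.9 − 173.4) mod 360) = 270.5°.
270.5° > 21.5° ⇒ outside.

No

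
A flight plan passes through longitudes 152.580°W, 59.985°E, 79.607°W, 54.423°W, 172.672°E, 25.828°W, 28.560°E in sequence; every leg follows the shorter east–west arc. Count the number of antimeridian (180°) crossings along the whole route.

Leg 1: -152.580° → +59.985°, shortest Δλ = -147.435° (west) — crosses 180°.
Leg 2: +59.985° → -79.607°, shortest Δλ = -139.592° (west) — does not cross 180°.
Leg 3: -79.607° → -54.423°, shortest Δλ = 25.184° (east) — does not cross 180°.
Leg 4: -54.423° → +172.672°, shortest Δλ = -132.905° (west) — crosses 180°.
Leg 5: +172.672° → -25.828°, shortest Δλ = 161.5° (east) — crosses 180°.
Leg 6: -25.828° → +28.560°, shortest Δλ = 54.388° (east) — does not cross 180°.
Total crossings: 3.

3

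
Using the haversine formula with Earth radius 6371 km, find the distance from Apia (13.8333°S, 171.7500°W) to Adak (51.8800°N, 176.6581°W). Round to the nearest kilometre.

Δλ = -176.6581 − -171.7500 = -4.9081°.
Δφ = 51.8800 − -13.8333 = 65.7133°.
a = sin²(Δφ/2) + cos φ₁ · cos φ₂ · sin²(Δλ/2) = 0.295448.
c = 2·atan2(√a, √(1−a)) = 1.14932 rad → d = 6371·c ≈ 7322.34 km.

7322 km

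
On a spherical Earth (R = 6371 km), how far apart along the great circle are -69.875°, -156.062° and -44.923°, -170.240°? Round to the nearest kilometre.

2885 km

Δλ = -170.240 − -156.062 = -14.178°.
Δφ = -44.923 − -69.875 = 24.952°.
a = sin²(Δφ/2) + cos φ₁ · cos φ₂ · sin²(Δλ/2) = 0.050380.
c = 2·atan2(√a, √(1−a)) = 0.45277 rad → d = 6371·c ≈ 2884.57 km.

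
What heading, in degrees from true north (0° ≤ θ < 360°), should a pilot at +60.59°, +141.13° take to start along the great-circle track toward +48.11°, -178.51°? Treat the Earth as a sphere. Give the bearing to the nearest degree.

100°

Δλ = -178.51 − 141.13 = -319.64°; wrapped into (−180°, 180°]: 40.36°.
θ = atan2( sin Δλ · cos φ₂ , cos φ₁ · sin φ₂ − sin φ₁ · cos φ₂ · cos Δλ )
  = atan2(0.43240, -0.07766) = 100.182° → normalised to [0°, 360°): 100.182°.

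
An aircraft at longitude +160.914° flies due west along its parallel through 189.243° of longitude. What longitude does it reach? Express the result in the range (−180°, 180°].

-28.329°

Start at +160.914°; shift −189.243° → -28.329°.
-28.329° already lies in (−180°, 180°].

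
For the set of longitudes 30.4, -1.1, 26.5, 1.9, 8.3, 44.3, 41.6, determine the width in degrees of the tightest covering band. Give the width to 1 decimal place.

Sort the longitudes: -1.1°, +1.9°, +8.3°, +26.5°, +30.4°, +41.6°, +44.3°.
Eastward gaps between consecutive values (wrapping around): 3.0°, 6.4°, 18.2°, 3.9°, 11.2°, 2.7°, 314.6°.
Largest gap = 314.6° ⇒ minimal covering band is its complement: 360° − 314.6° = 45.4°.
Band runs from -1.1° eastward to +44.3°.

45.4°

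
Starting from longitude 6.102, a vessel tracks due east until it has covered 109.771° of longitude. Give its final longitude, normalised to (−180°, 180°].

Start at +6.102°; shift +109.771° → +115.873°.
+115.873° already lies in (−180°, 180°].

+115.873°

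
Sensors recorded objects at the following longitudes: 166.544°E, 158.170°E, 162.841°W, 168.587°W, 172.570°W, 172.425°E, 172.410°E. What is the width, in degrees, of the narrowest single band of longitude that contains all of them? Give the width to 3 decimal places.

Sort the longitudes: -172.570°, -168.587°, -162.841°, +158.170°, +166.544°, +172.410°, +172.425°.
Eastward gaps between consecutive values (wrapping around): 3.983°, 5.746°, 321.011°, 8.374°, 5.866°, 0.015°, 15.005°.
Largest gap = 321.011° ⇒ minimal covering band is its complement: 360° − 321.011° = 38.989°.
Band runs from +158.170° eastward to -162.841°, crossing the antimeridian.

38.989°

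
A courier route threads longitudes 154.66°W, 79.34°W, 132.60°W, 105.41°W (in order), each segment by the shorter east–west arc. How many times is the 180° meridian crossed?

0

Leg 1: -154.66° → -79.34°, shortest Δλ = 75.32° (east) — does not cross 180°.
Leg 2: -79.34° → -132.60°, shortest Δλ = -53.26° (west) — does not cross 180°.
Leg 3: -132.60° → -105.41°, shortest Δλ = 27.19° (east) — does not cross 180°.
Total crossings: 0.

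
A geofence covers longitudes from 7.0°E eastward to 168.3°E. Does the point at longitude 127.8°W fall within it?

Band width going east from +7.0° to +168.3°: ((168.3 − 7.0) mod 360) = 161.3°.
Offset of -127.8° east of the west edge: ((-127.8 − 7.0) mod 360) = 225.2°.
225.2° > 161.3° ⇒ outside.

No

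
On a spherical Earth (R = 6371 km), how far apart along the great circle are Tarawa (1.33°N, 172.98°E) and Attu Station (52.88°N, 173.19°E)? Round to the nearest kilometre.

5732 km

Δλ = 173.19 − 172.98 = 0.21°.
Δφ = 52.88 − 1.33 = 51.55°.
a = sin²(Δφ/2) + cos φ₁ · cos φ₂ · sin²(Δλ/2) = 0.189086.
c = 2·atan2(√a, √(1−a)) = 0.89972 rad → d = 6371·c ≈ 5732.13 km.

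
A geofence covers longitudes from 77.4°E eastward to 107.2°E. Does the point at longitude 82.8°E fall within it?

Band width going east from +77.4° to +107.2°: ((107.2 − 77.4) mod 360) = 29.8°.
Offset of +82.8° east of the west edge: ((82.8 − 77.4) mod 360) = 5.4°.
5.4° ≤ 29.8° ⇒ inside.

Yes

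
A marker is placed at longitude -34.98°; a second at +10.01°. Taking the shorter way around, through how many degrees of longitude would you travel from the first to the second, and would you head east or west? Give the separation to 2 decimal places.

44.99° east

Raw difference: 10.01 − -34.98 = 44.99°.
Normalise into (−180°, 180°]: 44.99° stays 44.99°.
Positive ⇒ the second point lies to the east; separation 44.99°.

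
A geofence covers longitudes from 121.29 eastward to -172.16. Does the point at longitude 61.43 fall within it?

Band width going east from +121.29° to -172.16°: ((-172.16 − 121.29) mod 360) = 66.55°.
Offset of +61.43° east of the west edge: ((61.43 − 121.29) mod 360) = 300.14°.
300.14° > 66.55° ⇒ outside.

No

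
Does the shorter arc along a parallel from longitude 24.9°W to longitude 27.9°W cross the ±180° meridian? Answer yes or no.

No

Signed shortest Δλ = ((-27.9 − -24.9 + 180) mod 360) − 180 = -3.0°.
Going west by 3.0° from -24.9° reaches -27.9° without touching 180°.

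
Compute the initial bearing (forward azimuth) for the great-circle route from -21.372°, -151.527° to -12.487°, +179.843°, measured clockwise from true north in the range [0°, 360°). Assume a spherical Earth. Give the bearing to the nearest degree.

283°

Δλ = 179.843 − -151.527 = 331.370°; wrapped into (−180°, 180°]: -28.630°.
θ = atan2( sin Δλ · cos φ₂ , cos φ₁ · sin φ₂ − sin φ₁ · cos φ₂ · cos Δλ )
  = atan2(-0.46782, 0.11095) = -76.658° → normalised to [0°, 360°): 283.342°.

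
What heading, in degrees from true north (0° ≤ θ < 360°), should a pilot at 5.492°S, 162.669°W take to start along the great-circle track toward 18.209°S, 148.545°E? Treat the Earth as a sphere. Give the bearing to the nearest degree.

Δλ = 148.545 − -162.669 = 311.214°; wrapped into (−180°, 180°]: -48.786°.
θ = atan2( sin Δλ · cos φ₂ , cos φ₁ · sin φ₂ − sin φ₁ · cos φ₂ · cos Δλ )
  = atan2(-0.71458, -0.25115) = -109.365° → normalised to [0°, 360°): 250.635°.

251°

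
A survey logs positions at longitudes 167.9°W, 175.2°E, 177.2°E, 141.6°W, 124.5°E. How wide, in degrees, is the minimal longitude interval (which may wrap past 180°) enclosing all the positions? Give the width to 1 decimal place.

Sort the longitudes: -167.9°, -141.6°, +124.5°, +175.2°, +177.2°.
Eastward gaps between consecutive values (wrapping around): 26.3°, 266.1°, 50.7°, 2.0°, 14.9°.
Largest gap = 266.1° ⇒ minimal covering band is its complement: 360° − 266.1° = 93.9°.
Band runs from +124.5° eastward to -141.6°, crossing the antimeridian.

93.9°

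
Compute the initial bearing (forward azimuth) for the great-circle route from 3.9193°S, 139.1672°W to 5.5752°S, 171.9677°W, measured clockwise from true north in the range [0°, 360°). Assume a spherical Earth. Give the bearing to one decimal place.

Δλ = -171.9677 − -139.1672 = -32.8005°.
θ = atan2( sin Δλ · cos φ₂ , cos φ₁ · sin φ₂ − sin φ₁ · cos φ₂ · cos Δλ )
  = atan2(-0.53915, -0.03974) = -94.216° → normalised to [0°, 360°): 265.784°.

265.8°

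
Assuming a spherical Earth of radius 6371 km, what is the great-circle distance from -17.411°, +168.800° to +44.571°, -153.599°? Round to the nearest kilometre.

7875 km

Δλ = -153.599 − 168.800 = -322.399°; wrapped into (−180°, 180°]: 37.601°.
Δφ = 44.571 − -17.411 = 61.982°.
a = sin²(Δφ/2) + cos φ₁ · cos φ₂ · sin²(Δλ/2) = 0.335724.
c = 2·atan2(√a, √(1−a)) = 1.23603 rad → d = 6371·c ≈ 7874.72 km.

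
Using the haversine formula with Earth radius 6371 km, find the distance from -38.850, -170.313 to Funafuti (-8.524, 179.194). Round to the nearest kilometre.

Δλ = 179.194 − -170.313 = 349.507°; wrapped into (−180°, 180°]: -10.493°.
Δφ = -8.524 − -38.850 = 30.326°.
a = sin²(Δφ/2) + cos φ₁ · cos φ₂ · sin²(Δλ/2) = 0.074857.
c = 2·atan2(√a, √(1−a)) = 0.55427 rad → d = 6371·c ≈ 3531.23 km.

3531 km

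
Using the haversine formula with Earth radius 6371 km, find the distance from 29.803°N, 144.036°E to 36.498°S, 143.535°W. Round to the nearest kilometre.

10550 km

Δλ = -143.535 − 144.036 = -287.571°; wrapped into (−180°, 180°]: 72.429°.
Δφ = -36.498 − 29.803 = -66.301°.
a = sin²(Δφ/2) + cos φ₁ · cos φ₂ · sin²(Δλ/2) = 0.542521.
c = 2·atan2(√a, √(1−a)) = 1.65594 rad → d = 6371·c ≈ 10550.00 km.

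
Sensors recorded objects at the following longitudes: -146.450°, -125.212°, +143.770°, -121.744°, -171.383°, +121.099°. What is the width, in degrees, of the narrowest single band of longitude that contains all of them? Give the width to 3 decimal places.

Sort the longitudes: -171.383°, -146.450°, -125.212°, -121.744°, +121.099°, +143.770°.
Eastward gaps between consecutive values (wrapping around): 24.933°, 21.238°, 3.468°, 242.843°, 22.671°, 44.847°.
Largest gap = 242.843° ⇒ minimal covering band is its complement: 360° − 242.843° = 117.157°.
Band runs from +121.099° eastward to -121.744°, crossing the antimeridian.

117.157°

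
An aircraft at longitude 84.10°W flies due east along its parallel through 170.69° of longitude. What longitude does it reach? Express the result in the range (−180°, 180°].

86.59°E

Start at -84.10°; shift +170.69° → +86.59°.
+86.59° already lies in (−180°, 180°].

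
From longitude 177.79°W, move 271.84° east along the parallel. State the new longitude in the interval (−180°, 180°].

94.05°E

Start at -177.79°; shift +271.84° → +94.05°.
+94.05° already lies in (−180°, 180°].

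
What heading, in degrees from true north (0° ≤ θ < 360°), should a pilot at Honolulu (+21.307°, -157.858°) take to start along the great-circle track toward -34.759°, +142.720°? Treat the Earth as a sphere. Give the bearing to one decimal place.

Δλ = 142.720 − -157.858 = 300.578°; wrapped into (−180°, 180°]: -59.422°.
θ = atan2( sin Δλ · cos φ₂ , cos φ₁ · sin φ₂ − sin φ₁ · cos φ₂ · cos Δλ )
  = atan2(-0.70731, -0.68302) = -133.999° → normalised to [0°, 360°): 226.001°.

226.0°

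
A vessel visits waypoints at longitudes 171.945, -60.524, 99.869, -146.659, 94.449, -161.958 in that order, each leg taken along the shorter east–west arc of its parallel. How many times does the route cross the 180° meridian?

4

Leg 1: +171.945° → -60.524°, shortest Δλ = 127.531° (east) — crosses 180°.
Leg 2: -60.524° → +99.869°, shortest Δλ = 160.393° (east) — does not cross 180°.
Leg 3: +99.869° → -146.659°, shortest Δλ = 113.472° (east) — crosses 180°.
Leg 4: -146.659° → +94.449°, shortest Δλ = -118.892° (west) — crosses 180°.
Leg 5: +94.449° → -161.958°, shortest Δλ = 103.593° (east) — crosses 180°.
Total crossings: 4.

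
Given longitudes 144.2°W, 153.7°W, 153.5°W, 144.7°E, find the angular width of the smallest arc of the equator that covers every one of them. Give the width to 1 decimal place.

71.1°

Sort the longitudes: -153.7°, -153.5°, -144.2°, +144.7°.
Eastward gaps between consecutive values (wrapping around): 0.2°, 9.3°, 288.9°, 61.6°.
Largest gap = 288.9° ⇒ minimal covering band is its complement: 360° − 288.9° = 71.1°.
Band runs from +144.7° eastward to -144.2°, crossing the antimeridian.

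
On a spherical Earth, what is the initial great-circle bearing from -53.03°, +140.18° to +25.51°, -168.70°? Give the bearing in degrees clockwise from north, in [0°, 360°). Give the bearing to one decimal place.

Δλ = -168.70 − 140.18 = -308.88°; wrapped into (−180°, 180°]: 51.12°.
θ = atan2( sin Δλ · cos φ₂ , cos φ₁ · sin φ₂ − sin φ₁ · cos φ₂ · cos Δλ )
  = atan2(0.70257, 0.71161) = 44.634° → normalised to [0°, 360°): 44.634°.

44.6°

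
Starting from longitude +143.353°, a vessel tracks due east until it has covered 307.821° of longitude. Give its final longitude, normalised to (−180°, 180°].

Start at +143.353°; shift +307.821° → +451.174°.
+451.174° lies outside (−180°, 180°]; subtract 360° → +91.174°.

+91.174°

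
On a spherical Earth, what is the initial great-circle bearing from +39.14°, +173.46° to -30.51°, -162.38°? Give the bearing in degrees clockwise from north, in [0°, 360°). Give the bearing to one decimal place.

Δλ = -162.38 − 173.46 = -335.84°; wrapped into (−180°, 180°]: 24.16°.
θ = atan2( sin Δλ · cos φ₂ , cos φ₁ · sin φ₂ − sin φ₁ · cos φ₂ · cos Δλ )
  = atan2(0.35262, -0.88995) = 158.386° → normalised to [0°, 360°): 158.386°.

158.4°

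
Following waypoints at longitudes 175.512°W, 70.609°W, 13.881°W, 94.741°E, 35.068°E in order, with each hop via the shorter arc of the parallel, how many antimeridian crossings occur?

0

Leg 1: -175.512° → -70.609°, shortest Δλ = 104.903° (east) — does not cross 180°.
Leg 2: -70.609° → -13.881°, shortest Δλ = 56.728° (east) — does not cross 180°.
Leg 3: -13.881° → +94.741°, shortest Δλ = 108.622° (east) — does not cross 180°.
Leg 4: +94.741° → +35.068°, shortest Δλ = -59.673° (west) — does not cross 180°.
Total crossings: 0.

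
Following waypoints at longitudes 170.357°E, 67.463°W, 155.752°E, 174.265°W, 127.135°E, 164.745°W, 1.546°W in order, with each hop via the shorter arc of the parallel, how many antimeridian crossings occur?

5

Leg 1: +170.357° → -67.463°, shortest Δλ = 122.18° (east) — crosses 180°.
Leg 2: -67.463° → +155.752°, shortest Δλ = -136.785° (west) — crosses 180°.
Leg 3: +155.752° → -174.265°, shortest Δλ = 29.983° (east) — crosses 180°.
Leg 4: -174.265° → +127.135°, shortest Δλ = -58.6° (west) — crosses 180°.
Leg 5: +127.135° → -164.745°, shortest Δλ = 68.12° (east) — crosses 180°.
Leg 6: -164.745° → -1.546°, shortest Δλ = 163.199° (east) — does not cross 180°.
Total crossings: 5.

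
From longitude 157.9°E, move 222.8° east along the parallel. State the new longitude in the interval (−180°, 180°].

Start at +157.9°; shift +222.8° → +380.7°.
+380.7° lies outside (−180°, 180°]; subtract 360° → +20.7°.

20.7°E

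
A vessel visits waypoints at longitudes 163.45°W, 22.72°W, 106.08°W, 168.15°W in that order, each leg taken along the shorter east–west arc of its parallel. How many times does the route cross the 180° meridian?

0

Leg 1: -163.45° → -22.72°, shortest Δλ = 140.73° (east) — does not cross 180°.
Leg 2: -22.72° → -106.08°, shortest Δλ = -83.36° (west) — does not cross 180°.
Leg 3: -106.08° → -168.15°, shortest Δλ = -62.07° (west) — does not cross 180°.
Total crossings: 0.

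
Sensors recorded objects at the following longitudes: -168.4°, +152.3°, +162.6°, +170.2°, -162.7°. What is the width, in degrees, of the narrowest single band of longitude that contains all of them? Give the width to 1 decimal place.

45.0°

Sort the longitudes: -168.4°, -162.7°, +152.3°, +162.6°, +170.2°.
Eastward gaps between consecutive values (wrapping around): 5.7°, 315.0°, 10.3°, 7.6°, 21.4°.
Largest gap = 315.0° ⇒ minimal covering band is its complement: 360° − 315.0° = 45.0°.
Band runs from +152.3° eastward to -162.7°, crossing the antimeridian.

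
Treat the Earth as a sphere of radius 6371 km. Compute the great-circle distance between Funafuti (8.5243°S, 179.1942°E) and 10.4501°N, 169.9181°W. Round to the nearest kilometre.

2430 km

Δλ = -169.9181 − 179.1942 = -349.1123°; wrapped into (−180°, 180°]: 10.8877°.
Δφ = 10.4501 − -8.5243 = 18.9744°.
a = sin²(Δφ/2) + cos φ₁ · cos φ₂ · sin²(Δλ/2) = 0.035921.
c = 2·atan2(√a, √(1−a)) = 0.38137 rad → d = 6371·c ≈ 2429.68 km.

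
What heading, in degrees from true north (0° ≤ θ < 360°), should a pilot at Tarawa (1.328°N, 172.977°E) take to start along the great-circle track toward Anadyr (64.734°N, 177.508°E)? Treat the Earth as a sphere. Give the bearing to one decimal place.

Δλ = 177.508 − 172.977 = 4.531°.
θ = atan2( sin Δλ · cos φ₂ , cos φ₁ · sin φ₂ − sin φ₁ · cos φ₂ · cos Δλ )
  = atan2(0.03372, 0.89423) = 2.159° → normalised to [0°, 360°): 2.159°.

2.2°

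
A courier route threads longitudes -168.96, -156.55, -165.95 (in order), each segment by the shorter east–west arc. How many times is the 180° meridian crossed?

0

Leg 1: -168.96° → -156.55°, shortest Δλ = 12.41° (east) — does not cross 180°.
Leg 2: -156.55° → -165.95°, shortest Δλ = -9.4° (west) — does not cross 180°.
Total crossings: 0.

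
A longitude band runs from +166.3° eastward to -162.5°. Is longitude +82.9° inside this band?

No

Band width going east from +166.3° to -162.5°: ((-162.5 − 166.3) mod 360) = 31.2°.
Offset of +82.9° east of the west edge: ((82.9 − 166.3) mod 360) = 276.6°.
276.6° > 31.2° ⇒ outside.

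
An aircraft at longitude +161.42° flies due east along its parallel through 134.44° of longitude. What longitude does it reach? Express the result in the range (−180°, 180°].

Start at +161.42°; shift +134.44° → +295.86°.
+295.86° lies outside (−180°, 180°]; subtract 360° → -64.14°.

-64.14°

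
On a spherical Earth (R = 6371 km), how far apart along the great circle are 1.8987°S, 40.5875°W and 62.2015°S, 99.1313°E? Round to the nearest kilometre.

12125 km

Δλ = 99.1313 − -40.5875 = 139.7188°.
Δφ = -62.2015 − -1.8987 = -60.3028°.
a = sin²(Δφ/2) + cos φ₁ · cos φ₂ · sin²(Δλ/2) = 0.663138.
c = 2·atan2(√a, √(1−a)) = 1.90316 rad → d = 6371·c ≈ 12125.01 km.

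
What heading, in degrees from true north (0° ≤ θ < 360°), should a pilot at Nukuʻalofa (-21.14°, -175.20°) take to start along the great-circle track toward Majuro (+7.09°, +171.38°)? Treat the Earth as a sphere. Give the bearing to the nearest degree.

Δλ = 171.38 − -175.20 = 346.58°; wrapped into (−180°, 180°]: -13.42°.
θ = atan2( sin Δλ · cos φ₂ , cos φ₁ · sin φ₂ − sin φ₁ · cos φ₂ · cos Δλ )
  = atan2(-0.23031, 0.46324) = -26.436° → normalised to [0°, 360°): 333.564°.

334°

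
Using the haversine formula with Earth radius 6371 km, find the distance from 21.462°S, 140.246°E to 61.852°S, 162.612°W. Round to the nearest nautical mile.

3356 nmi

Δλ = -162.612 − 140.246 = -302.858°; wrapped into (−180°, 180°]: 57.142°.
Δφ = -61.852 − -21.462 = -40.390°.
a = sin²(Δφ/2) + cos φ₁ · cos φ₂ · sin²(Δλ/2) = 0.219592.
c = 2·atan2(√a, √(1−a)) = 0.97542 rad → d = 6371·c ≈ 6214.43 km ≈ 3355.52 nmi.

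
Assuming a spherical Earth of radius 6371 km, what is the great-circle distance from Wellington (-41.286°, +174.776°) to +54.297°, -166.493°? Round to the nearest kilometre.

10777 km

Δλ = -166.493 − 174.776 = -341.269°; wrapped into (−180°, 180°]: 18.731°.
Δφ = 54.297 − -41.286 = 95.583°.
a = sin²(Δφ/2) + cos φ₁ · cos φ₂ · sin²(Δλ/2) = 0.560257.
c = 2·atan2(√a, √(1−a)) = 1.69160 rad → d = 6371·c ≈ 10777.20 km.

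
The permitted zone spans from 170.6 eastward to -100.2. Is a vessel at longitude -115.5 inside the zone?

Band width going east from +170.6° to -100.2°: ((-100.2 − 170.6) mod 360) = 89.2°.
Offset of -115.5° east of the west edge: ((-115.5 − 170.6) mod 360) = 73.9°.
73.9° ≤ 89.2° ⇒ inside.

Yes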